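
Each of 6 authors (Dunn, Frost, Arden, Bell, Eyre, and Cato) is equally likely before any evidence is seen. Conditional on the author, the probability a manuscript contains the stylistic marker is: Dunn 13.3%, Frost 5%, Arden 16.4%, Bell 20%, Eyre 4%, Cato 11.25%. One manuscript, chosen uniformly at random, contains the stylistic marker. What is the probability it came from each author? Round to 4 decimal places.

With a uniform prior (1/6 each), posterior ∝ likelihood:
  Dunn: 0.133
  Frost: 0.05
  Arden: 0.164
  Bell: 0.2
  Eyre: 0.04
  Cato: 0.1125
Normalizing constant = 0.6995.
P(Dunn | marker) = 0.133/0.6995 ≈ 0.1901
P(Frost | marker) = 0.05/0.6995 ≈ 0.0715
P(Arden | marker) = 0.164/0.6995 ≈ 0.2345
P(Bell | marker) = 0.2/0.6995 ≈ 0.2859
P(Eyre | marker) = 0.04/0.6995 ≈ 0.0572
P(Cato | marker) = 0.1125/0.6995 ≈ 0.1608

Dunn 0.1901, Frost 0.0715, Arden 0.2345, Bell 0.2859, Eyre 0.0572, Cato 0.1608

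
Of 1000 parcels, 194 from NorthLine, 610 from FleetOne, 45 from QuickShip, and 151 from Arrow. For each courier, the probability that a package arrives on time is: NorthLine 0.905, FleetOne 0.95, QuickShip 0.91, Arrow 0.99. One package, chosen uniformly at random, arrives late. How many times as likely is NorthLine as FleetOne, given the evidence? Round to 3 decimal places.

0.604

Taking complements, P(late | each) = NorthLine 0.095, FleetOne 0.05, QuickShip 0.09, Arrow 0.01.
Compute prior × likelihood for every hypothesis:
  NorthLine: 0.194 × 0.095 = 0.01843
  FleetOne: 0.61 × 0.05 = 0.0305
  QuickShip: 0.045 × 0.09 = 0.00405
  Arrow: 0.151 × 0.01 = 0.00151
Total = 0.05449.
The ratio is 0.01843 / 0.0305 (the normalizer cancels) = 0.604.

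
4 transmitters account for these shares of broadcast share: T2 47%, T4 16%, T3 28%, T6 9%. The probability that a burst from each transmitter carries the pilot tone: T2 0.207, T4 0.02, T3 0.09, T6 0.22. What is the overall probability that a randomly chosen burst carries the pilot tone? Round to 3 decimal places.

0.145

By Bayes' rule, posterior ∝ prior × likelihood:
  T2: 0.47 × 0.207 = 0.09729
  T4: 0.16 × 0.02 = 0.0032
  T3: 0.28 × 0.09 = 0.0252
  T6: 0.09 × 0.22 = 0.0198
P(pilot) = 0.09729 + 0.0032 + 0.0252 + 0.0198 = 0.14549 → 0.145.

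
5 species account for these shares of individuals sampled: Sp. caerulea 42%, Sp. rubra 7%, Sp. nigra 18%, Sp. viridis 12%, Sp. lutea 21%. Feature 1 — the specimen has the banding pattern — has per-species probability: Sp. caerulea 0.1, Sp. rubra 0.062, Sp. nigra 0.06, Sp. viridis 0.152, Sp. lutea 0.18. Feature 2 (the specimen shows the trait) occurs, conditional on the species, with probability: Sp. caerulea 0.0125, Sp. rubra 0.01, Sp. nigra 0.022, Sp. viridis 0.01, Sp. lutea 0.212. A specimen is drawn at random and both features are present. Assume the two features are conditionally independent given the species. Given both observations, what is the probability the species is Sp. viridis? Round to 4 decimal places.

0.0203

Prior × likelihood for each hypothesis:
  Sp. caerulea: 0.42 × 0.1 × 0.0125 = 0.000525
  Sp. rubra: 0.07 × 0.062 × 0.01 = 0.0000434
  Sp. nigra: 0.18 × 0.06 × 0.022 = 0.0002376
  Sp. viridis: 0.12 × 0.152 × 0.01 = 0.0001824
  Sp. lutea: 0.21 × 0.18 × 0.212 = 0.0080136
Sum = 0.009002.
P(Sp. viridis | evidence) = 0.0001824 / 0.009002 ≈ 0.0203.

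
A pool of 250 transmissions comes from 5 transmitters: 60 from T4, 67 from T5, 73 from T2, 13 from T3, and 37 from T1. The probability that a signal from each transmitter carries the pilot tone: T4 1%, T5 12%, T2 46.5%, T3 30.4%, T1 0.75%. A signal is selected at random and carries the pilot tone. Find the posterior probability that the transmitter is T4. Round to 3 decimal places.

Compute prior × likelihood for every hypothesis:
  T4: 0.24 × 0.01 = 0.0024
  T5: 0.268 × 0.12 = 0.03216
  T2: 0.292 × 0.465 = 0.13578
  T3: 0.052 × 0.304 = 0.015808
  T1: 0.148 × 0.0075 = 0.00111
Sum = 0.187258.
P(T4 | evidence) = 0.0024 / 0.187258 ≈ 0.013.

0.013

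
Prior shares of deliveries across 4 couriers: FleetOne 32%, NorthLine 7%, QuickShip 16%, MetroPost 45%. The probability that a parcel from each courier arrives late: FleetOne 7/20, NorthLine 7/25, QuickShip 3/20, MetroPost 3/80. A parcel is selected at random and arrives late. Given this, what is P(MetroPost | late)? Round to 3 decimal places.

Compute prior × likelihood for every hypothesis:
  FleetOne: 0.32 × 0.35 = 0.112
  NorthLine: 0.07 × 0.28 = 0.0196
  QuickShip: 0.16 × 0.15 = 0.024
  MetroPost: 0.45 × 0.0375 = 0.016875
Total = 0.172475.
P(MetroPost | evidence) = 0.016875 / 0.172475 ≈ 0.098.

0.098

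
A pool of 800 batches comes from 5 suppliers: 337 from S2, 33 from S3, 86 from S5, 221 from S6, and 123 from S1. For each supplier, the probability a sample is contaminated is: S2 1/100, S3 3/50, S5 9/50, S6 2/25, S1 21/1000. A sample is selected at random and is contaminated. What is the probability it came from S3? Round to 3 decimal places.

0.048

By Bayes' rule, posterior ∝ prior × likelihood:
  S2: 0.42125 × 0.01 = 0.0042125
  S3: 0.04125 × 0.06 = 0.002475
  S5: 0.1075 × 0.18 = 0.01935
  S6: 0.27625 × 0.08 = 0.0221
  S1: 0.15375 × 0.021 = 0.00322875
Total = 0.05136625.
P(S3 | evidence) = 0.002475 / 0.05136625 ≈ 0.048.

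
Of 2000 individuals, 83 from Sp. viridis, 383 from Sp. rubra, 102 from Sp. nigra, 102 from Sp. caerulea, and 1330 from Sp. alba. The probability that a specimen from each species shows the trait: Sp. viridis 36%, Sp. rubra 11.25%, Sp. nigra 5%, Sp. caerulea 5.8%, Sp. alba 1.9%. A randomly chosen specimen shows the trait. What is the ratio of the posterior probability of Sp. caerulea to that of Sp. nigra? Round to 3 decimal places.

1.160

By Bayes' rule, posterior ∝ prior × likelihood:
  Sp. viridis: 0.0415 × 0.36 = 0.01494
  Sp. rubra: 0.1915 × 0.1125 = 0.02154375
  Sp. nigra: 0.051 × 0.05 = 0.00255
  Sp. caerulea: 0.051 × 0.058 = 0.002958
  Sp. alba: 0.665 × 0.019 = 0.012635
Normalizing constant = 0.05462675.
The ratio is 0.002958 / 0.00255 (the normalizer cancels) = 1.160.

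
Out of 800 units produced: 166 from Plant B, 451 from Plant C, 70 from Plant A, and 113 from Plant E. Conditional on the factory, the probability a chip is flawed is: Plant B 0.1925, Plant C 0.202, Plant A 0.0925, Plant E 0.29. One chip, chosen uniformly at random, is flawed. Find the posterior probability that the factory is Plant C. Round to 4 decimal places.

Compute prior × likelihood for every hypothesis:
  Plant B: 0.2075 × 0.1925 = 0.03994375
  Plant C: 0.56375 × 0.202 = 0.1138775
  Plant A: 0.0875 × 0.0925 = 0.00809375
  Plant E: 0.14125 × 0.29 = 0.0409625
Normalizing constant = 0.2028775.
P(Plant C | evidence) = 0.1138775 / 0.2028775 ≈ 0.5613.

0.5613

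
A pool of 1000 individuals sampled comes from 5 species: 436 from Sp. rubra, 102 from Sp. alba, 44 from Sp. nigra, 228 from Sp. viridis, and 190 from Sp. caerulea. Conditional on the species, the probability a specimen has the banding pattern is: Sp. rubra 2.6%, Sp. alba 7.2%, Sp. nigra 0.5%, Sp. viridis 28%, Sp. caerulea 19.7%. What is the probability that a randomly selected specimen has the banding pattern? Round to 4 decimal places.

Unnormalized posteriors (prior × likelihood):
  Sp. rubra: 0.436 × 0.026 = 0.011336
  Sp. alba: 0.102 × 0.072 = 0.007344
  Sp. nigra: 0.044 × 0.005 = 0.00022
  Sp. viridis: 0.228 × 0.28 = 0.06384
  Sp. caerulea: 0.19 × 0.197 = 0.03743
P(banded) = 0.011336 + 0.007344 + 0.00022 + 0.06384 + 0.03743 = 0.12017 → 0.1202.

0.1202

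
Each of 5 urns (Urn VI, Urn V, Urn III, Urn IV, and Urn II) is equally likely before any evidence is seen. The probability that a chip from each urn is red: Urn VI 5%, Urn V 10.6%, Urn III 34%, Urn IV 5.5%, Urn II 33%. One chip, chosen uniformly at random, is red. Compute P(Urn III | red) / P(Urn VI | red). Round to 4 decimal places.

6.8000

Since the prior is uniform, the posterior is proportional to the likelihood:
  Urn VI: 0.05
  Urn V: 0.106
  Urn III: 0.34
  Urn IV: 0.055
  Urn II: 0.33
Total = 0.881.
The ratio is 0.34 / 0.05 (the normalizer cancels) = 6.8000.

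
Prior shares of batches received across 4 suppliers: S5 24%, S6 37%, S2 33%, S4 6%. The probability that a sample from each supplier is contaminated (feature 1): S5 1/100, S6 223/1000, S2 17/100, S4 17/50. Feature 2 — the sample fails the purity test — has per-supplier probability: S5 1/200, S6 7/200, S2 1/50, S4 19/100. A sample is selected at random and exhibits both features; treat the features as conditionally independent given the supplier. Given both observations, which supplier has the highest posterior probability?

S4

By Bayes' rule, posterior ∝ prior × likelihood:
  S5: 0.24 × 0.01 × 0.005 = 0.000012
  S6: 0.37 × 0.223 × 0.035 = 0.00288785
  S2: 0.33 × 0.17 × 0.02 = 0.001122
  S4: 0.06 × 0.34 × 0.19 = 0.003876
Normalizing constant = 0.00789785.
Largest term belongs to S4, so S4 is most probable.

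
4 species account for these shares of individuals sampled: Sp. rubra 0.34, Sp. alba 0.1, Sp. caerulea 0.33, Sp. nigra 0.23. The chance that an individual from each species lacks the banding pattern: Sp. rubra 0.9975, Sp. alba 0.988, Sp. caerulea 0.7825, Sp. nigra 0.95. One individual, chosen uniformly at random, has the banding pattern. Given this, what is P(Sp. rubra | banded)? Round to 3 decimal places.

Taking complements, P(banded | each) = Sp. rubra 0.0025, Sp. alba 0.012, Sp. caerulea 0.2175, Sp. nigra 0.05.
Unnormalized posteriors (prior × likelihood):
  Sp. rubra: 0.34 × 0.0025 = 0.00085
  Sp. alba: 0.1 × 0.012 = 0.0012
  Sp. caerulea: 0.33 × 0.2175 = 0.071775
  Sp. nigra: 0.23 × 0.05 = 0.0115
Total = 0.085325.
P(Sp. rubra | evidence) = 0.00085 / 0.085325 ≈ 0.010.

0.010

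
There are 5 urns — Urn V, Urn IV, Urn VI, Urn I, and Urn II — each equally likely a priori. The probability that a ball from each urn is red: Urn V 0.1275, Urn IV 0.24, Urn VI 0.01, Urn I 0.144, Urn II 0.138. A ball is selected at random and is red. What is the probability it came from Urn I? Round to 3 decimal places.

With a uniform prior (1/5 each), posterior ∝ likelihood:
  Urn V: 0.1275
  Urn IV: 0.24
  Urn VI: 0.01
  Urn I: 0.144
  Urn II: 0.138
Normalizing constant = 0.6595.
P(Urn I | evidence) = 0.144 / 0.6595 ≈ 0.218.

0.218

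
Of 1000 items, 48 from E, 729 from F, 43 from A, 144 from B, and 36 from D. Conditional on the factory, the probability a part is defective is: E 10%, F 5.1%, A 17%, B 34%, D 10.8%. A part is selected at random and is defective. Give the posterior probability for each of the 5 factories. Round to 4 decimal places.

Unnormalized posteriors (prior × likelihood):
  E: 0.048 × 0.1 = 0.0048
  F: 0.729 × 0.051 = 0.037179
  A: 0.043 × 0.17 = 0.00731
  B: 0.144 × 0.34 = 0.04896
  D: 0.036 × 0.108 = 0.003888
Sum = 0.102137.
P(E | defective) = 0.0048/0.102137 ≈ 0.0470
P(F | defective) = 0.037179/0.102137 ≈ 0.3640
P(A | defective) = 0.00731/0.102137 ≈ 0.0716
P(B | defective) = 0.04896/0.102137 ≈ 0.4794
P(D | defective) = 0.003888/0.102137 ≈ 0.0381
(Check: 0.0470+0.3640+0.0716+0.4794+0.0381 = 1.0001.)

E 0.0470, F 0.3640, A 0.0716, B 0.4794, D 0.0381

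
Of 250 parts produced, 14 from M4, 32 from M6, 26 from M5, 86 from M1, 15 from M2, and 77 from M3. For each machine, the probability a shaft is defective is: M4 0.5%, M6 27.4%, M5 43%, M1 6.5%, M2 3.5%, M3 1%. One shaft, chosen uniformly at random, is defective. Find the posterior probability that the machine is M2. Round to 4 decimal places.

0.0195

Unnormalized posteriors (prior × likelihood):
  M4: 0.056 × 0.005 = 0.00028
  M6: 0.128 × 0.274 = 0.035072
  M5: 0.104 × 0.43 = 0.04472
  M1: 0.344 × 0.065 = 0.02236
  M2: 0.06 × 0.035 = 0.0021
  M3: 0.308 × 0.01 = 0.00308
Sum = 0.107612.
P(M2 | evidence) = 0.0021 / 0.107612 ≈ 0.0195.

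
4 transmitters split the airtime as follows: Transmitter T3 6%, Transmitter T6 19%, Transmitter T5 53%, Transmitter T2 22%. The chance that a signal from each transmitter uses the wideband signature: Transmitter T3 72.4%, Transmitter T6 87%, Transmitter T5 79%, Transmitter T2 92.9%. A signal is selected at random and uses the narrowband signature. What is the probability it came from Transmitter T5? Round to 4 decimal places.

Taking complements, P(narrowband | each) = Transmitter T3 0.276, Transmitter T6 0.13, Transmitter T5 0.21, Transmitter T2 0.071.
Compute prior × likelihood for every hypothesis:
  Transmitter T3: 0.06 × 0.276 = 0.01656
  Transmitter T6: 0.19 × 0.13 = 0.0247
  Transmitter T5: 0.53 × 0.21 = 0.1113
  Transmitter T2: 0.22 × 0.071 = 0.01562
Normalizing constant = 0.16818.
P(Transmitter T5 | evidence) = 0.1113 / 0.16818 ≈ 0.6618.

0.6618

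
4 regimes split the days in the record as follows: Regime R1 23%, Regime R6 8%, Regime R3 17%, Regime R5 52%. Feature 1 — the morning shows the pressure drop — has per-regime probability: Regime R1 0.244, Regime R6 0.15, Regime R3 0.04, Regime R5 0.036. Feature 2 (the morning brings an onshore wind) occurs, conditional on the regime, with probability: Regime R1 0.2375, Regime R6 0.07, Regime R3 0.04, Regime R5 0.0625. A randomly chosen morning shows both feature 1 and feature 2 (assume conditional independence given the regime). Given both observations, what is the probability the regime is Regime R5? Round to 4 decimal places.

0.0749

Prior × likelihood for each hypothesis:
  Regime R1: 0.23 × 0.244 × 0.2375 = 0.0133285
  Regime R6: 0.08 × 0.15 × 0.07 = 0.00084
  Regime R3: 0.17 × 0.04 × 0.04 = 0.000272
  Regime R5: 0.52 × 0.036 × 0.0625 = 0.00117
Sum = 0.0156105.
P(Regime R5 | evidence) = 0.00117 / 0.0156105 ≈ 0.0749.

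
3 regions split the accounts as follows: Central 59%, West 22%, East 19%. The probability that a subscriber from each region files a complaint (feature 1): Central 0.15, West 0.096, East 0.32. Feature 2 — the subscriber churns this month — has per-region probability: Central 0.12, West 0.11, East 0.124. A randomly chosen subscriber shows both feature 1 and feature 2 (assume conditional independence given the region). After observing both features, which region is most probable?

By Bayes' rule, posterior ∝ prior × likelihood:
  Central: 0.59 × 0.15 × 0.12 = 0.01062
  West: 0.22 × 0.096 × 0.11 = 0.0023232
  East: 0.19 × 0.32 × 0.124 = 0.0075392
Sum = 0.0204824.
Largest term belongs to Central, so Central is most probable.

Central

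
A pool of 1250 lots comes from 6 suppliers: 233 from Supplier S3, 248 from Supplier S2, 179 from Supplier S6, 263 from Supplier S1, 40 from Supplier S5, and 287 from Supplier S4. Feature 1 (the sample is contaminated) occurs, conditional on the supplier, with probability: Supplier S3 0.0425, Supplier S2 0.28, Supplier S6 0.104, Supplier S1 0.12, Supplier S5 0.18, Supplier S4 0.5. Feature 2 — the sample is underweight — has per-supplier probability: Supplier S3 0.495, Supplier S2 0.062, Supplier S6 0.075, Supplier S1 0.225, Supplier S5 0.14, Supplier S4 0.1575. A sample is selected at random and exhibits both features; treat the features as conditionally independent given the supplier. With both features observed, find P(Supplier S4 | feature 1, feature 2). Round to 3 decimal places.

Compute prior × likelihood for every hypothesis:
  Supplier S3: 0.1864 × 0.0425 × 0.495 = 0.00392139
  Supplier S2: 0.1984 × 0.28 × 0.062 = 0.003444224
  Supplier S6: 0.1432 × 0.104 × 0.075 = 0.00111696
  Supplier S1: 0.2104 × 0.12 × 0.225 = 0.0056808
  Supplier S5: 0.032 × 0.18 × 0.14 = 0.0008064
  Supplier S4: 0.2296 × 0.5 × 0.1575 = 0.018081
Sum = 0.033050774.
P(Supplier S4 | evidence) = 0.018081 / 0.033050774 ≈ 0.547.

0.547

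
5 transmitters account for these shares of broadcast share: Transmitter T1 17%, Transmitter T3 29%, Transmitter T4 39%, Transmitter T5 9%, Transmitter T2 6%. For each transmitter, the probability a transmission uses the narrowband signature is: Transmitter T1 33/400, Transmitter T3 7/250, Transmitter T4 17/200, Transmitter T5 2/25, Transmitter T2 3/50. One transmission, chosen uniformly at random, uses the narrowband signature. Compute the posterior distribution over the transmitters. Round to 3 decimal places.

Prior × likelihood for each hypothesis:
  Transmitter T1: 0.17 × 0.0825 = 0.014025
  Transmitter T3: 0.29 × 0.028 = 0.00812
  Transmitter T4: 0.39 × 0.085 = 0.03315
  Transmitter T5: 0.09 × 0.08 = 0.0072
  Transmitter T2: 0.06 × 0.06 = 0.0036
Total = 0.066095.
P(Transmitter T1 | narrowband) = 0.014025/0.066095 ≈ 0.212
P(Transmitter T3 | narrowband) = 0.00812/0.066095 ≈ 0.123
P(Transmitter T4 | narrowband) = 0.03315/0.066095 ≈ 0.502
P(Transmitter T5 | narrowband) = 0.0072/0.066095 ≈ 0.109
P(Transmitter T2 | narrowband) = 0.0036/0.066095 ≈ 0.054
(Check: 0.212+0.123+0.502+0.109+0.054 = 1.000.)

Transmitter T1 0.212, Transmitter T3 0.123, Transmitter T4 0.502, Transmitter T5 0.109, Transmitter T2 0.054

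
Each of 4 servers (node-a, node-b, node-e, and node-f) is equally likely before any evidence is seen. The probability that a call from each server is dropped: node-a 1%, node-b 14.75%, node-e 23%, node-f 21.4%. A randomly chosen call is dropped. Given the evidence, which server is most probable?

node-e

Since the prior is uniform, the posterior is proportional to the likelihood:
  node-a: 0.01
  node-b: 0.1475
  node-e: 0.23
  node-f: 0.214
Sum = 0.6015.
Largest term belongs to node-e, so node-e is most probable.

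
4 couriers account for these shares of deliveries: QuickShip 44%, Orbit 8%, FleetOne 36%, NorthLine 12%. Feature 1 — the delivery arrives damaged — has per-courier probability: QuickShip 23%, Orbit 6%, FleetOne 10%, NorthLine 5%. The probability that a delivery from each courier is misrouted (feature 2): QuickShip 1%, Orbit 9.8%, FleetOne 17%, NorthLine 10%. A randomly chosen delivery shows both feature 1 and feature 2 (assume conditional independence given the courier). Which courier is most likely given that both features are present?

FleetOne

Unnormalized posteriors (prior × likelihood):
  QuickShip: 0.44 × 0.23 × 0.01 = 0.001012
  Orbit: 0.08 × 0.06 × 0.098 = 0.0004704
  FleetOne: 0.36 × 0.1 × 0.17 = 0.00612
  NorthLine: 0.12 × 0.05 × 0.1 = 0.0006
Total = 0.0082024.
Largest term belongs to FleetOne, so FleetOne is most probable.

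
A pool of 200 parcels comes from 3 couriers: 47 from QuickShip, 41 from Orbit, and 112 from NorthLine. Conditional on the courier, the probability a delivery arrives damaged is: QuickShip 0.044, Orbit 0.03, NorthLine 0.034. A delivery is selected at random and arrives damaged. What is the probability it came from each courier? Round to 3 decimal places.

By Bayes' rule, posterior ∝ prior × likelihood:
  QuickShip: 0.235 × 0.044 = 0.01034
  Orbit: 0.205 × 0.03 = 0.00615
  NorthLine: 0.56 × 0.034 = 0.01904
Total = 0.03553.
P(QuickShip | damaged) = 0.01034/0.03553 ≈ 0.291
P(Orbit | damaged) = 0.00615/0.03553 ≈ 0.173
P(NorthLine | damaged) = 0.01904/0.03553 ≈ 0.536

QuickShip 0.291, Orbit 0.173, NorthLine 0.536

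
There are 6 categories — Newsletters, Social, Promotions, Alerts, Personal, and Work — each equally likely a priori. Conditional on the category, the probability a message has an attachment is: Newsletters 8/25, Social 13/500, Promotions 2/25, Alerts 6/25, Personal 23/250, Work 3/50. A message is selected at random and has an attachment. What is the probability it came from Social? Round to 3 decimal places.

Since the prior is uniform, the posterior is proportional to the likelihood:
  Newsletters: 0.32
  Social: 0.026
  Promotions: 0.08
  Alerts: 0.24
  Personal: 0.092
  Work: 0.06
Total = 0.818.
P(Social | evidence) = 0.026 / 0.818 ≈ 0.032.

0.032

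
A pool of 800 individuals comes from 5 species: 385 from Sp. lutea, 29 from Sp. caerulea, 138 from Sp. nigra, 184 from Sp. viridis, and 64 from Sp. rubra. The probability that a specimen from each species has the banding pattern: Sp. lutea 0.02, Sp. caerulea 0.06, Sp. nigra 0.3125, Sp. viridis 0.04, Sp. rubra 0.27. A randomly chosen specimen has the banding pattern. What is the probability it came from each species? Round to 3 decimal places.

Sp. lutea 0.100, Sp. caerulea 0.023, Sp. nigra 0.559, Sp. viridis 0.095, Sp. rubra 0.224

Prior × likelihood for each hypothesis:
  Sp. lutea: 0.48125 × 0.02 = 0.009625
  Sp. caerulea: 0.03625 × 0.06 = 0.002175
  Sp. nigra: 0.1725 × 0.3125 = 0.05390625
  Sp. viridis: 0.23 × 0.04 = 0.0092
  Sp. rubra: 0.08 × 0.27 = 0.0216
Sum = 0.09650625.
P(Sp. lutea | banded) = 0.009625/0.09650625 ≈ 0.100
P(Sp. caerulea | banded) = 0.002175/0.09650625 ≈ 0.023
P(Sp. nigra | banded) = 0.05390625/0.09650625 ≈ 0.559
P(Sp. viridis | banded) = 0.0092/0.09650625 ≈ 0.095
P(Sp. rubra | banded) = 0.0216/0.09650625 ≈ 0.224
(Check: 0.100+0.023+0.559+0.095+0.224 = 1.001.)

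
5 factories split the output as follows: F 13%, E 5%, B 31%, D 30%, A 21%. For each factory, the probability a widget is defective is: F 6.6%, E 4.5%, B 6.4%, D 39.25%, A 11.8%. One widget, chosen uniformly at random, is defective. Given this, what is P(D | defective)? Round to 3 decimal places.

0.680

Prior × likelihood for each hypothesis:
  F: 0.13 × 0.066 = 0.00858
  E: 0.05 × 0.045 = 0.00225
  B: 0.31 × 0.064 = 0.01984
  D: 0.3 × 0.3925 = 0.11775
  A: 0.21 × 0.118 = 0.02478
Normalizing constant = 0.1732.
P(D | evidence) = 0.11775 / 0.1732 ≈ 0.680.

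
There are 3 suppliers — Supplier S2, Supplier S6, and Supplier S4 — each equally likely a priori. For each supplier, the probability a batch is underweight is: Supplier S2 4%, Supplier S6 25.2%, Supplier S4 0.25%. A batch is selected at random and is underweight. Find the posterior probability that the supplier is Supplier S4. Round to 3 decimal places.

With a uniform prior (1/3 each), posterior ∝ likelihood:
  Supplier S2: 0.04
  Supplier S6: 0.252
  Supplier S4: 0.0025
Sum = 0.2945.
P(Supplier S4 | evidence) = 0.0025 / 0.2945 ≈ 0.008.

0.008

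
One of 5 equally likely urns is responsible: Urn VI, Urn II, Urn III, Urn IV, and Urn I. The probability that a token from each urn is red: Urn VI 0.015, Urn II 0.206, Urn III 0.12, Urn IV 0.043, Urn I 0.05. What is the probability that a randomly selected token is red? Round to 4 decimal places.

0.0868

Since the prior is uniform, the posterior is proportional to the likelihood:
  Urn VI: 0.015
  Urn II: 0.206
  Urn III: 0.12
  Urn IV: 0.043
  Urn I: 0.05
P(red) = (1/5) × (0.015 + 0.206 + 0.12 + 0.043 + 0.05) = 0.434/5 ≈ 0.0868.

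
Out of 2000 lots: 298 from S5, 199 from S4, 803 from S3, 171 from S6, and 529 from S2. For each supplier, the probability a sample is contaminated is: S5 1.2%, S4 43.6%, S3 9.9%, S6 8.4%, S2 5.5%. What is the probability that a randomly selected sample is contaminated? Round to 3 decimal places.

Unnormalized posteriors (prior × likelihood):
  S5: 0.149 × 0.012 = 0.001788
  S4: 0.0995 × 0.436 = 0.043382
  S3: 0.4015 × 0.099 = 0.0397485
  S6: 0.0855 × 0.084 = 0.007182
  S2: 0.2645 × 0.055 = 0.0145475
P(contaminated) = 0.001788 + 0.043382 + 0.0397485 + 0.007182 + 0.0145475 = 0.106648 → 0.107.

0.107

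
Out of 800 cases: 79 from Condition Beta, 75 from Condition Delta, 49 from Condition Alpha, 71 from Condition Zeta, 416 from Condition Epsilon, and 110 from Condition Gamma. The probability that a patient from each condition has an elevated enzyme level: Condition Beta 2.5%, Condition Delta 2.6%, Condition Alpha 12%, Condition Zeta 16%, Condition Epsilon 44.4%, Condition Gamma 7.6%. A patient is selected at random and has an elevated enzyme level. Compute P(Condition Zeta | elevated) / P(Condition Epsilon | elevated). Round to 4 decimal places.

Prior × likelihood for each hypothesis:
  Condition Beta: 0.09875 × 0.025 = 0.00246875
  Condition Delta: 0.09375 × 0.026 = 0.0024375
  Condition Alpha: 0.06125 × 0.12 = 0.00735
  Condition Zeta: 0.08875 × 0.16 = 0.0142
  Condition Epsilon: 0.52 × 0.444 = 0.23088
  Condition Gamma: 0.1375 × 0.076 = 0.01045
Total = 0.26778625.
The ratio is 0.0142 / 0.23088 (the normalizer cancels) = 0.0615.

0.0615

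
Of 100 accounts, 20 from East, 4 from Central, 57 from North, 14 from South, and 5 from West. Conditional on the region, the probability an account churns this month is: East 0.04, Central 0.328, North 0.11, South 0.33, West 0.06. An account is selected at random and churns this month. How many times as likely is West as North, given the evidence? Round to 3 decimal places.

0.048

Compute prior × likelihood for every hypothesis:
  East: 0.2 × 0.04 = 0.008
  Central: 0.04 × 0.328 = 0.01312
  North: 0.57 × 0.11 = 0.0627
  South: 0.14 × 0.33 = 0.0462
  West: 0.05 × 0.06 = 0.003
Total = 0.13302.
The ratio is 0.003 / 0.0627 (the normalizer cancels) = 0.048.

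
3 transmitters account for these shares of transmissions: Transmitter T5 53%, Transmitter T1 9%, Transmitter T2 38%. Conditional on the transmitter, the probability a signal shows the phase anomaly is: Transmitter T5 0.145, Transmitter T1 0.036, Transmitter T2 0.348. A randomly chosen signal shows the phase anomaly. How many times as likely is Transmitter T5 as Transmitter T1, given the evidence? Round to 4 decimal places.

23.7191

By Bayes' rule, posterior ∝ prior × likelihood:
  Transmitter T5: 0.53 × 0.145 = 0.07685
  Transmitter T1: 0.09 × 0.036 = 0.00324
  Transmitter T2: 0.38 × 0.348 = 0.13224
Total = 0.21233.
The ratio is 0.07685 / 0.00324 (the normalizer cancels) = 23.7191.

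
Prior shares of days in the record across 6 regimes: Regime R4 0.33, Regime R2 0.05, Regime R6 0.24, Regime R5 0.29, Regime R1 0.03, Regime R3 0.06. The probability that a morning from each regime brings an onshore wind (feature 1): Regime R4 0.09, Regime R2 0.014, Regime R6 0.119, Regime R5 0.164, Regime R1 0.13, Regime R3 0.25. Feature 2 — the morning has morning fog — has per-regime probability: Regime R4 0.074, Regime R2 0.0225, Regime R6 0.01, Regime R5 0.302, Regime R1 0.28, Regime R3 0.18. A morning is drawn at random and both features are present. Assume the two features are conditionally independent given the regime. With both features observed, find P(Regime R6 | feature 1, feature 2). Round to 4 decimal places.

By Bayes' rule, posterior ∝ prior × likelihood:
  Regime R4: 0.33 × 0.09 × 0.074 = 0.0021978
  Regime R2: 0.05 × 0.014 × 0.0225 = 0.00001575
  Regime R6: 0.24 × 0.119 × 0.01 = 0.0002856
  Regime R5: 0.29 × 0.164 × 0.302 = 0.01436312
  Regime R1: 0.03 × 0.13 × 0.28 = 0.001092
  Regime R3: 0.06 × 0.25 × 0.18 = 0.0027
Total = 0.02065427.
P(Regime R6 | evidence) = 0.0002856 / 0.02065427 ≈ 0.0138.

0.0138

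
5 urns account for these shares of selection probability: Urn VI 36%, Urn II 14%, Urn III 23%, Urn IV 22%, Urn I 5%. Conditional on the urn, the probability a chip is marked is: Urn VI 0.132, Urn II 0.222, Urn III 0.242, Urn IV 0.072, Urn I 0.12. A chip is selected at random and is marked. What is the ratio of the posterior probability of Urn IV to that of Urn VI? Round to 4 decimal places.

By Bayes' rule, posterior ∝ prior × likelihood:
  Urn VI: 0.36 × 0.132 = 0.04752
  Urn II: 0.14 × 0.222 = 0.03108
  Urn III: 0.23 × 0.242 = 0.05566
  Urn IV: 0.22 × 0.072 = 0.01584
  Urn I: 0.05 × 0.12 = 0.006
Normalizing constant = 0.1561.
The ratio is 0.01584 / 0.04752 (the normalizer cancels) = 0.3333.

0.3333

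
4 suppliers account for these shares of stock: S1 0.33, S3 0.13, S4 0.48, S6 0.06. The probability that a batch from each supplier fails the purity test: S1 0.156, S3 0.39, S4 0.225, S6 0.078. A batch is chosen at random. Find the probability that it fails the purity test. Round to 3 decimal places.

0.215

Prior × likelihood for each hypothesis:
  S1: 0.33 × 0.156 = 0.05148
  S3: 0.13 × 0.39 = 0.0507
  S4: 0.48 × 0.225 = 0.108
  S6: 0.06 × 0.078 = 0.00468
P(off-spec) = 0.05148 + 0.0507 + 0.108 + 0.00468 = 0.21486 → 0.215.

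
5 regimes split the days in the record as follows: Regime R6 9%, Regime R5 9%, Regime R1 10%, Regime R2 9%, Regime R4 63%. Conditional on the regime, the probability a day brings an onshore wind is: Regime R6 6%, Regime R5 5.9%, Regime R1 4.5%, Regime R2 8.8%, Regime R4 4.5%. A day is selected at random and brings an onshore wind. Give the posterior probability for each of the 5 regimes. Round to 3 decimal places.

Prior × likelihood for each hypothesis:
  Regime R6: 0.09 × 0.06 = 0.0054
  Regime R5: 0.09 × 0.059 = 0.00531
  Regime R1: 0.1 × 0.045 = 0.0045
  Regime R2: 0.09 × 0.088 = 0.00792
  Regime R4: 0.63 × 0.045 = 0.02835
Sum = 0.05148.
P(Regime R6 | onshore) = 0.0054/0.05148 ≈ 0.105
P(Regime R5 | onshore) = 0.00531/0.05148 ≈ 0.103
P(Regime R1 | onshore) = 0.0045/0.05148 ≈ 0.087
P(Regime R2 | onshore) = 0.00792/0.05148 ≈ 0.154
P(Regime R4 | onshore) = 0.02835/0.05148 ≈ 0.551

Regime R6 0.105, Regime R5 0.103, Regime R1 0.087, Regime R2 0.154, Regime R4 0.551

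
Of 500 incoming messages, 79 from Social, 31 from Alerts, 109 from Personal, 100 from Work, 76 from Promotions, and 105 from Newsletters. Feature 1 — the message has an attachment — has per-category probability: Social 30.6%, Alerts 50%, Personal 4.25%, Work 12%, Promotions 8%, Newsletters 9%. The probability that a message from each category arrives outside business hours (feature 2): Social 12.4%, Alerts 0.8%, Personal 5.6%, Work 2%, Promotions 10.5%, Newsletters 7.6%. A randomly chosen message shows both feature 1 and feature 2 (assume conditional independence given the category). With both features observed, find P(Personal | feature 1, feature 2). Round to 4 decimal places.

0.0521

Compute prior × likelihood for every hypothesis:
  Social: 0.158 × 0.306 × 0.124 = 0.005995152
  Alerts: 0.062 × 0.5 × 0.008 = 0.000248
  Personal: 0.218 × 0.0425 × 0.056 = 0.00051884
  Work: 0.2 × 0.12 × 0.02 = 0.00048
  Promotions: 0.152 × 0.08 × 0.105 = 0.0012768
  Newsletters: 0.21 × 0.09 × 0.076 = 0.0014364
Sum = 0.009955192.
P(Personal | evidence) = 0.00051884 / 0.009955192 ≈ 0.0521.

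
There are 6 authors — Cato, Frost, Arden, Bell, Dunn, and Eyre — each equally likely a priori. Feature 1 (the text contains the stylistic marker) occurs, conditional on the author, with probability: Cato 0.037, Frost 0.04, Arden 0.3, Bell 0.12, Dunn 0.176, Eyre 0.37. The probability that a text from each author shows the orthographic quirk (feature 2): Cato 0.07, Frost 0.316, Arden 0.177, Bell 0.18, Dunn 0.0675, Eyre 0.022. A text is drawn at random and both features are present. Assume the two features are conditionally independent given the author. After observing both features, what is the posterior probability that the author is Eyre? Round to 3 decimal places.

0.074

Since the prior is uniform, the posterior is proportional to the likelihood:
  Cato: 0.037 × 0.07 = 0.00259
  Frost: 0.04 × 0.316 = 0.01264
  Arden: 0.3 × 0.177 = 0.0531
  Bell: 0.12 × 0.18 = 0.0216
  Dunn: 0.176 × 0.0675 = 0.01188
  Eyre: 0.37 × 0.022 = 0.00814
Total = 0.10995.
P(Eyre | evidence) = 0.00814 / 0.10995 ≈ 0.074.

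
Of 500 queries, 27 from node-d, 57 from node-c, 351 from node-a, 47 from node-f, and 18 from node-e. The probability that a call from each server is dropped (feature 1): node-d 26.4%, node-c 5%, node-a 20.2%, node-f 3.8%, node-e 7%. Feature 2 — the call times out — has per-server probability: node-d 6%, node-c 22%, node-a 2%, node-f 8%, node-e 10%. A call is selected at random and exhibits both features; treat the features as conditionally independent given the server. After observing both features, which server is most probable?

node-a

Prior × likelihood for each hypothesis:
  node-d: 0.054 × 0.264 × 0.06 = 0.00085536
  node-c: 0.114 × 0.05 × 0.22 = 0.001254
  node-a: 0.702 × 0.202 × 0.02 = 0.00283608
  node-f: 0.094 × 0.038 × 0.08 = 0.00028576
  node-e: 0.036 × 0.07 × 0.1 = 0.000252
Normalizing constant = 0.0054832.
Largest term belongs to node-a, so node-a is most probable.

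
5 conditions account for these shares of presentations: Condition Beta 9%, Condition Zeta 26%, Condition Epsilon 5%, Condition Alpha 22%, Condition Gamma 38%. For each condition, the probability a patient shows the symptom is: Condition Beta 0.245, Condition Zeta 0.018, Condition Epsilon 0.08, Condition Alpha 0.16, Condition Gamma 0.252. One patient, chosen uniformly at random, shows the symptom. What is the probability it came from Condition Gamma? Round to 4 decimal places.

0.5922

Prior × likelihood for each hypothesis:
  Condition Beta: 0.09 × 0.245 = 0.02205
  Condition Zeta: 0.26 × 0.018 = 0.00468
  Condition Epsilon: 0.05 × 0.08 = 0.004
  Condition Alpha: 0.22 × 0.16 = 0.0352
  Condition Gamma: 0.38 × 0.252 = 0.09576
Total = 0.16169.
P(Condition Gamma | evidence) = 0.09576 / 0.16169 ≈ 0.5922.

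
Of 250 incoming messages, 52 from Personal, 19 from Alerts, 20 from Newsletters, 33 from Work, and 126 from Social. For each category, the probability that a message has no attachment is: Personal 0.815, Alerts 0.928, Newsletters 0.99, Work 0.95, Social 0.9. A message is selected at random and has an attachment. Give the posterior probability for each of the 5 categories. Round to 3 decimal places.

Taking complements, P(attachment | each) = Personal 0.185, Alerts 0.072, Newsletters 0.01, Work 0.05, Social 0.1.
Prior × likelihood for each hypothesis:
  Personal: 0.208 × 0.185 = 0.03848
  Alerts: 0.076 × 0.072 = 0.005472
  Newsletters: 0.08 × 0.01 = 0.0008
  Work: 0.132 × 0.05 = 0.0066
  Social: 0.504 × 0.1 = 0.0504
Normalizing constant = 0.101752.
P(Personal | attachment) = 0.03848/0.101752 ≈ 0.378
P(Alerts | attachment) = 0.005472/0.101752 ≈ 0.054
P(Newsletters | attachment) = 0.0008/0.101752 ≈ 0.008
P(Work | attachment) = 0.0066/0.101752 ≈ 0.065
P(Social | attachment) = 0.0504/0.101752 ≈ 0.495
(Check: 0.378+0.054+0.008+0.065+0.495 = 1.000.)

Personal 0.378, Alerts 0.054, Newsletters 0.008, Work 0.065, Social 0.495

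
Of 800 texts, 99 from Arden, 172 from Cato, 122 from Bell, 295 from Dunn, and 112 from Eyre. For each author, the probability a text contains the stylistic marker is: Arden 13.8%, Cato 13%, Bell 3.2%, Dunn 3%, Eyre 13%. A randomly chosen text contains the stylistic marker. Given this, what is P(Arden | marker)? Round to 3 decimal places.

Compute prior × likelihood for every hypothesis:
  Arden: 0.12375 × 0.138 = 0.0170775
  Cato: 0.215 × 0.13 = 0.02795
  Bell: 0.1525 × 0.032 = 0.00488
  Dunn: 0.36875 × 0.03 = 0.0110625
  Eyre: 0.14 × 0.13 = 0.0182
Total = 0.07917.
P(Arden | evidence) = 0.0170775 / 0.07917 ≈ 0.216.

0.216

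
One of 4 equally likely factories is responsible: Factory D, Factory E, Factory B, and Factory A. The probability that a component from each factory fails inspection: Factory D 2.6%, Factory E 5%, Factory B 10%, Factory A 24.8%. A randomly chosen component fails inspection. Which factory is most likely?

Since the prior is uniform, the posterior is proportional to the likelihood:
  Factory D: 0.026
  Factory E: 0.05
  Factory B: 0.1
  Factory A: 0.248
Sum = 0.424.
Largest term belongs to Factory A, so Factory A is most probable.

Factory A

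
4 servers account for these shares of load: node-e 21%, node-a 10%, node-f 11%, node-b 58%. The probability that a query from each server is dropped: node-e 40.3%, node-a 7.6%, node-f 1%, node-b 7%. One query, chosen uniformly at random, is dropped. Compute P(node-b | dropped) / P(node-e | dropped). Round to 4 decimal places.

Prior × likelihood for each hypothesis:
  node-e: 0.21 × 0.403 = 0.08463
  node-a: 0.1 × 0.076 = 0.0076
  node-f: 0.11 × 0.01 = 0.0011
  node-b: 0.58 × 0.07 = 0.0406
Sum = 0.13393.
The ratio is 0.0406 / 0.08463 (the normalizer cancels) = 0.4797.

0.4797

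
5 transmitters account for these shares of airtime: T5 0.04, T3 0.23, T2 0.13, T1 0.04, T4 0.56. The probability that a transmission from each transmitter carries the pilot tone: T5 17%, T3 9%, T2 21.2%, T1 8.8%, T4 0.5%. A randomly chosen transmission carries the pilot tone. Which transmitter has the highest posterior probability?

T2

Compute prior × likelihood for every hypothesis:
  T5: 0.04 × 0.17 = 0.0068
  T3: 0.23 × 0.09 = 0.0207
  T2: 0.13 × 0.212 = 0.02756
  T1: 0.04 × 0.088 = 0.00352
  T4: 0.56 × 0.005 = 0.0028
Total = 0.06138.
Largest term belongs to T2, so T2 is most probable.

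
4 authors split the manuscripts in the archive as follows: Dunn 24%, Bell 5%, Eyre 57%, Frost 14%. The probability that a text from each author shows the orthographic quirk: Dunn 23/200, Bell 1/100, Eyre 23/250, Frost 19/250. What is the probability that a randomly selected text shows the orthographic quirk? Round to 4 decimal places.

Compute prior × likelihood for every hypothesis:
  Dunn: 0.24 × 0.115 = 0.0276
  Bell: 0.05 × 0.01 = 0.0005
  Eyre: 0.57 × 0.092 = 0.05244
  Frost: 0.14 × 0.076 = 0.01064
P(quirk) = 0.0276 + 0.0005 + 0.05244 + 0.01064 = 0.09118 → 0.0912.

0.0912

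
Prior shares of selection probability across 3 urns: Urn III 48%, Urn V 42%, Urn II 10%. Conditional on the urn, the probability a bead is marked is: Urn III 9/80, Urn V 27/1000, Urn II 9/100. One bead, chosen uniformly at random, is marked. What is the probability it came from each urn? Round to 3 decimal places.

Urn III 0.726, Urn V 0.153, Urn II 0.121

Compute prior × likelihood for every hypothesis:
  Urn III: 0.48 × 0.1125 = 0.054
  Urn V: 0.42 × 0.027 = 0.01134
  Urn II: 0.1 × 0.09 = 0.009
Total = 0.07434.
P(Urn III | marked) = 0.054/0.07434 ≈ 0.726
P(Urn V | marked) = 0.01134/0.07434 ≈ 0.153
P(Urn II | marked) = 0.009/0.07434 ≈ 0.121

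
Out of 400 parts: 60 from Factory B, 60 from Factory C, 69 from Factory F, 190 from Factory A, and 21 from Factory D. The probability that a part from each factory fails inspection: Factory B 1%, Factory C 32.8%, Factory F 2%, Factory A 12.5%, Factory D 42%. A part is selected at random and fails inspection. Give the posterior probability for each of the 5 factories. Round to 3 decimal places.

Prior × likelihood for each hypothesis:
  Factory B: 0.15 × 0.01 = 0.0015
  Factory C: 0.15 × 0.328 = 0.0492
  Factory F: 0.1725 × 0.02 = 0.00345
  Factory A: 0.475 × 0.125 = 0.059375
  Factory D: 0.0525 × 0.42 = 0.02205
Sum = 0.135575.
P(Factory B | nonconforming) = 0.0015/0.135575 ≈ 0.011
P(Factory C | nonconforming) = 0.0492/0.135575 ≈ 0.363
P(Factory F | nonconforming) = 0.00345/0.135575 ≈ 0.025
P(Factory A | nonconforming) = 0.059375/0.135575 ≈ 0.438
P(Factory D | nonconforming) = 0.02205/0.135575 ≈ 0.163

Factory B 0.011, Factory C 0.363, Factory F 0.025, Factory A 0.438, Factory D 0.163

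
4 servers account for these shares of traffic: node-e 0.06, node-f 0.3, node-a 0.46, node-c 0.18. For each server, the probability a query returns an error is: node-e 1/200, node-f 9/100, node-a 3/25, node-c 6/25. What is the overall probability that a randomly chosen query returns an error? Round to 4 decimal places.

0.1257

Compute prior × likelihood for every hypothesis:
  node-e: 0.06 × 0.005 = 0.0003
  node-f: 0.3 × 0.09 = 0.027
  node-a: 0.46 × 0.12 = 0.0552
  node-c: 0.18 × 0.24 = 0.0432
P(error) = 0.0003 + 0.027 + 0.0552 + 0.0432 = 0.1257 → 0.1257.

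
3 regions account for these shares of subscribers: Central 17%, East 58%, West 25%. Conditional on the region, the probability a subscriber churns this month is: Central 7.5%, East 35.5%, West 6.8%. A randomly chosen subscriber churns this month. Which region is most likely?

Compute prior × likelihood for every hypothesis:
  Central: 0.17 × 0.075 = 0.01275
  East: 0.58 × 0.355 = 0.2059
  West: 0.25 × 0.068 = 0.017
Total = 0.23565.
Largest term belongs to East, so East is most probable.

East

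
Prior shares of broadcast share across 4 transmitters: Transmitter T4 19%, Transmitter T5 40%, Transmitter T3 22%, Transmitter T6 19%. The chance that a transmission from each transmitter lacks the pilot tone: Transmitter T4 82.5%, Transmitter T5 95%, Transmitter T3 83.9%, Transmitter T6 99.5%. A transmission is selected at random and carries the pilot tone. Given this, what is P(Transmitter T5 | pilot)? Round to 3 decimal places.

Taking complements, P(pilot | each) = Transmitter T4 0.175, Transmitter T5 0.05, Transmitter T3 0.161, Transmitter T6 0.005.
Unnormalized posteriors (prior × likelihood):
  Transmitter T4: 0.19 × 0.175 = 0.03325
  Transmitter T5: 0.4 × 0.05 = 0.02
  Transmitter T3: 0.22 × 0.161 = 0.03542
  Transmitter T6: 0.19 × 0.005 = 0.00095
Normalizing constant = 0.08962.
P(Transmitter T5 | evidence) = 0.02 / 0.08962 ≈ 0.223.

0.223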